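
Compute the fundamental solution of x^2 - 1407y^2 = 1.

First expand sqrt(1407) as a continued fraction. With x_i = (sqrt(1407) + m_i)/d_i and (m_0, d_0) = (0, 1): a_0 = floor(sqrt(1407)) = 37, since 37^2 = 1369 <= 1407 < 1444 = 38^2.
Iterate m_{i+1} = d_i*a_i - m_i, d_{i+1} = (1407 - m_{i+1}^2)/d_i, a_{i+1} = floor((a_0 + m_{i+1})/d_{i+1}):
  m_1 = 1*37 - 0 = 37, d_1 = (1407 - 37^2)/1 = 38/1 = 38, a_1 = floor((37 + 37)/38) = 1.
  m_2 = 38*1 - 37 = 1, d_2 = (1407 - 1^2)/38 = 1406/38 = 37, a_2 = floor((37 + 1)/37) = 1.
  m_3 = 37*1 - 1 = 36, d_3 = (1407 - 36^2)/37 = 111/37 = 3, a_3 = floor((37 + 36)/3) = 24.
  m_4 = 3*24 - 36 = 36, d_4 = (1407 - 36^2)/3 = 111/3 = 37, a_4 = floor((37 + 36)/37) = 1.
  m_5 = 37*1 - 36 = 1, d_5 = (1407 - 1^2)/37 = 1406/37 = 38, a_5 = floor((37 + 1)/38) = 1.
  m_6 = 38*1 - 1 = 37, d_6 = (1407 - 37^2)/38 = 38/38 = 1, a_6 = floor((37 + 37)/1) = 74.
  m_7 = 1*74 - 37 = 37, d_7 = (1407 - 37^2)/1 = 38/1 = 38: (m_7, d_7) = (m_1, d_1) = (37, 38), so from here the quotients repeat a_1, ..., a_6; the period length is 6.
So sqrt(1407) = [37; (1, 1, 24, 1, 1, 74)] with period length k = 6.
k is even, so the fundamental solution of x^2 - 1407y^2 = 1 is (p_{k-1}, q_{k-1}) = (p_5, q_5); compute convergents through index 5.
Convergents (p_i = a_i*p_{i-1} + p_{i-2}, q_i = a_i*q_{i-1} + q_{i-2} with p_{-2}=0, p_{-1}=1, q_{-2}=1, q_{-1}=0):
  i=0: a_0=37, p_0 = 37*1 + 0 = 37, q_0 = 37*0 + 1 = 1.
  i=1: a_1=1, p_1 = 1*37 + 1 = 38, q_1 = 1*1 + 0 = 1.
  i=2: a_2=1, p_2 = 1*38 + 37 = 75, q_2 = 1*1 + 1 = 2.
  i=3: a_3=24, p_3 = 24*75 + 38 = 1838, q_3 = 24*2 + 1 = 49.
  i=4: a_4=1, p_4 = 1*1838 + 75 = 1913, q_4 = 1*49 + 2 = 51.
  i=5: a_5=1, p_5 = 1*1913 + 1838 = 3751, q_5 = 1*51 + 49 = 100.
Check: 3751^2 - 1407*100^2 = 14070001 - 14070000 = 1, so (x, y) = (3751, 100) solves the equation, and by the theorem it is the least positive solution.

(x, y) = (3751, 100)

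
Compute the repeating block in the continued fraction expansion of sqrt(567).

Write x_i = (sqrt(567) + m_i)/d_i with (m_0, d_0) = (0, 1). a_0 = floor(sqrt(567)) = 23, since 23^2 = 529 <= 567 < 576 = 24^2.
Iterate m_{i+1} = d_i*a_i - m_i, d_{i+1} = (567 - m_{i+1}^2)/d_i, a_{i+1} = floor((a_0 + m_{i+1})/d_{i+1}):
  m_1 = 1*23 - 0 = 23, d_1 = (567 - 23^2)/1 = 38/1 = 38, a_1 = floor((23 + 23)/38) = 1.
  m_2 = 38*1 - 23 = 15, d_2 = (567 - 15^2)/38 = 342/38 = 9, a_2 = floor((23 + 15)/9) = 4.
  m_3 = 9*4 - 15 = 21, d_3 = (567 - 21^2)/9 = 126/9 = 14, a_3 = floor((23 + 21)/14) = 3.
  m_4 = 14*3 - 21 = 21, d_4 = (567 - 21^2)/14 = 126/14 = 9, a_4 = floor((23 + 21)/9) = 4.
  m_5 = 9*4 - 21 = 15, d_5 = (567 - 15^2)/9 = 342/9 = 38, a_5 = floor((23 + 15)/38) = 1.
  m_6 = 38*1 - 15 = 23, d_6 = (567 - 23^2)/38 = 38/38 = 1, a_6 = floor((23 + 23)/1) = 46.
  m_7 = 1*46 - 23 = 23, d_7 = (567 - 23^2)/1 = 38/1 = 38: (m_7, d_7) = (m_1, d_1) = (23, 38), so from here the quotients repeat a_1, ..., a_6; the period length is 6.
Hence the expansion of sqrt(567) is a_0 = 23 followed by the repeating block 1, 4, 3, 4, 1, 46 (period 6).

[23; (1, 4, 3, 4, 1, 46)]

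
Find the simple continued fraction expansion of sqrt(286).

Write x_i = (sqrt(286) + m_i)/d_i with (m_0, d_0) = (0, 1). a_0 = floor(sqrt(286)) = 16, since 16^2 = 256 <= 286 < 289 = 17^2.
Iterate m_{i+1} = d_i*a_i - m_i, d_{i+1} = (286 - m_{i+1}^2)/d_i, a_{i+1} = floor((a_0 + m_{i+1})/d_{i+1}):
  m_1 = 1*16 - 0 = 16, d_1 = (286 - 16^2)/1 = 30/1 = 30, a_1 = floor((16 + 16)/30) = 1.
  m_2 = 30*1 - 16 = 14, d_2 = (286 - 14^2)/30 = 90/30 = 3, a_2 = floor((16 + 14)/3) = 10.
  m_3 = 3*10 - 14 = 16, d_3 = (286 - 16^2)/3 = 30/3 = 10, a_3 = floor((16 + 16)/10) = 3.
  m_4 = 10*3 - 16 = 14, d_4 = (286 - 14^2)/10 = 90/10 = 9, a_4 = floor((16 + 14)/9) = 3.
  m_5 = 9*3 - 14 = 13, d_5 = (286 - 13^2)/9 = 117/9 = 13, a_5 = floor((16 + 13)/13) = 2.
  m_6 = 13*2 - 13 = 13, d_6 = (286 - 13^2)/13 = 117/13 = 9, a_6 = floor((16 + 13)/9) = 3.
  m_7 = 9*3 - 13 = 14, d_7 = (286 - 14^2)/9 = 90/9 = 10, a_7 = floor((16 + 14)/10) = 3.
  m_8 = 10*3 - 14 = 16, d_8 = (286 - 16^2)/10 = 30/10 = 3, a_8 = floor((16 + 16)/3) = 10.
  m_9 = 3*10 - 16 = 14, d_9 = (286 - 14^2)/3 = 90/3 = 30, a_9 = floor((16 + 14)/30) = 1.
  m_10 = 30*1 - 14 = 16, d_10 = (286 - 16^2)/30 = 30/30 = 1, a_10 = floor((16 + 16)/1) = 32.
  m_11 = 1*32 - 16 = 16, d_11 = (286 - 16^2)/1 = 30/1 = 30: (m_11, d_11) = (m_1, d_1) = (16, 30), so from here the quotients repeat a_1, ..., a_10; the period length is 10.
Hence the expansion of sqrt(286) is a_0 = 16 followed by the repeating block 1, 10, 3, 3, 2, 3, 3, 10, 1, 32 (period 10).

[16; (1, 10, 3, 3, 2, 3, 3, 10, 1, 32)]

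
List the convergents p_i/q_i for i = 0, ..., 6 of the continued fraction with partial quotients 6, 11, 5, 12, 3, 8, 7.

6/1, 67/11, 341/56, 4159/683, 12818/2105, 106703/17523, 759739/124766

Using the convergent recurrence p_i = a_i*p_{i-1} + p_{i-2}, q_i = a_i*q_{i-1} + q_{i-2} with p_{-2}=0, p_{-1}=1, q_{-2}=1, q_{-1}=0:
  i=0: a_0=6, p_0 = 6*1 + 0 = 6, q_0 = 6*0 + 1 = 1.
  i=1: a_1=11, p_1 = 11*6 + 1 = 67, q_1 = 11*1 + 0 = 11.
  i=2: a_2=5, p_2 = 5*67 + 6 = 341, q_2 = 5*11 + 1 = 56.
  i=3: a_3=12, p_3 = 12*341 + 67 = 4159, q_3 = 12*56 + 11 = 683.
  i=4: a_4=3, p_4 = 3*4159 + 341 = 12818, q_4 = 3*683 + 56 = 2105.
  i=5: a_5=8, p_5 = 8*12818 + 4159 = 106703, q_5 = 8*2105 + 683 = 17523.
  i=6: a_6=7, p_6 = 7*106703 + 12818 = 759739, q_6 = 7*17523 + 2105 = 124766.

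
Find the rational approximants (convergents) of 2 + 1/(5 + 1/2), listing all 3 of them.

Using the convergent recurrence p_i = a_i*p_{i-1} + p_{i-2}, q_i = a_i*q_{i-1} + q_{i-2} with p_{-2}=0, p_{-1}=1, q_{-2}=1, q_{-1}=0:
  i=0: a_0=2, p_0 = 2*1 + 0 = 2, q_0 = 2*0 + 1 = 1.
  i=1: a_1=5, p_1 = 5*2 + 1 = 11, q_1 = 5*1 + 0 = 5.
  i=2: a_2=2, p_2 = 2*11 + 2 = 24, q_2 = 2*5 + 1 = 11.

2/1, 11/5, 24/11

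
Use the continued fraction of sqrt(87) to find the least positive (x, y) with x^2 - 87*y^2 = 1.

First expand sqrt(87) as a continued fraction. With x_i = (sqrt(87) + m_i)/d_i and (m_0, d_0) = (0, 1): a_0 = floor(sqrt(87)) = 9, since 9^2 = 81 <= 87 < 100 = 10^2.
Iterate m_{i+1} = d_i*a_i - m_i, d_{i+1} = (87 - m_{i+1}^2)/d_i, a_{i+1} = floor((a_0 + m_{i+1})/d_{i+1}):
  m_1 = 1*9 - 0 = 9, d_1 = (87 - 9^2)/1 = 6/1 = 6, a_1 = floor((9 + 9)/6) = 3.
  m_2 = 6*3 - 9 = 9, d_2 = (87 - 9^2)/6 = 6/6 = 1, a_2 = floor((9 + 9)/1) = 18.
  m_3 = 1*18 - 9 = 9, d_3 = (87 - 9^2)/1 = 6/1 = 6: (m_3, d_3) = (m_1, d_1) = (9, 6), so from here the quotients repeat a_1, a_2; the period length is 2.
So sqrt(87) = [9; (3, 18)] with period length k = 2.
k is even, so the fundamental solution of x^2 - 87y^2 = 1 is (p_{k-1}, q_{k-1}) = (p_1, q_1); compute convergents through index 1.
Convergents (p_i = a_i*p_{i-1} + p_{i-2}, q_i = a_i*q_{i-1} + q_{i-2} with p_{-2}=0, p_{-1}=1, q_{-2}=1, q_{-1}=0):
  i=0: a_0=9, p_0 = 9*1 + 0 = 9, q_0 = 9*0 + 1 = 1.
  i=1: a_1=3, p_1 = 3*9 + 1 = 28, q_1 = 3*1 + 0 = 3.
Check: 28^2 - 87*3^2 = 784 - 783 = 1, so (x, y) = (28, 3) solves the equation, and by the theorem it is the least positive solution.

(x, y) = (28, 3)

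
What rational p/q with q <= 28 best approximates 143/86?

Expand x = 143/86 as a continued fraction with the Euclidean algorithm:
  143 = 1*86 + 57, so a_0 = 1.
  86 = 1*57 + 29, so a_1 = 1.
  57 = 1*29 + 28, so a_2 = 1.
  29 = 1*28 + 1, so a_3 = 1.
  28 = 28*1 + 0, so a_4 = 28.
so x = [1; 1, 1, 1, 28].
Convergents (p_i = a_i*p_{i-1} + p_{i-2}, q_i = a_i*q_{i-1} + q_{i-2} with p_{-2}=0, p_{-1}=1, q_{-2}=1, q_{-1}=0), until the denominator exceeds 28:
  i=0: a_0=1, p_0 = 1*1 + 0 = 1, q_0 = 1*0 + 1 = 1.
  i=1: a_1=1, p_1 = 1*1 + 1 = 2, q_1 = 1*1 + 0 = 1.
  i=2: a_2=1, p_2 = 1*2 + 1 = 3, q_2 = 1*1 + 1 = 2.
  i=3: a_3=1, p_3 = 1*3 + 2 = 5, q_3 = 1*2 + 1 = 3.
  i=4: a_4=28, p_4 = 28*5 + 3 = 143, q_4 = 28*3 + 2 = 86.
q_4 = 86 > 28, so the last convergent with denominator <= 28 is p_3/q_3 = 5/3.
The closest fraction with denominator <= 28 is either p_3/q_3 or the intermediate fraction (k*p_3 + p_2)/(k*q_3 + q_2) with the largest k >= 1 whose denominator stays <= 28; these approach x as k grows, and every other convergent or intermediate fraction in range is farther away.
Largest k: floor((28 - q_2)/q_3) = floor((28 - 2)/3) = 8.
That gives (8*5 + 3)/(8*3 + 2) = 43/26.
Compare the errors: |x - 5/3| = |143*3 - 5*86|/(86*3) = 1/258, and |x - 43/26| = |143*26 - 43*86|/(86*26) = 20/2236.
Cross-multiplying, 1*2236 = 2236 < 5160 = 20*258, so 1/258 is smaller: the convergent 5/3 is closer to x than 43/26.

5/3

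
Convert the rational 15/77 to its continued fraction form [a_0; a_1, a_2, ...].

Run the Euclidean algorithm on 15 and 77; the successive quotients are the partial quotients a_0, a_1, ... (each step inverts the fractional part left over by the previous one):
  15 = 0*77 + 15, so a_0 = 0.
  77 = 5*15 + 2, so a_1 = 5.
  15 = 7*2 + 1, so a_2 = 7.
  2 = 2*1 + 0, so a_3 = 2.
The remainder reaches 0 after 4 divisions, so the expansion has 4 partial quotients, read off in order.

[0; 5, 7, 2]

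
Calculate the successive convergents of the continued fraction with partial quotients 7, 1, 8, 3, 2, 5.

7/1, 8/1, 71/9, 221/28, 513/65, 2786/353

Using the convergent recurrence p_i = a_i*p_{i-1} + p_{i-2}, q_i = a_i*q_{i-1} + q_{i-2} with p_{-2}=0, p_{-1}=1, q_{-2}=1, q_{-1}=0:
  i=0: a_0=7, p_0 = 7*1 + 0 = 7, q_0 = 7*0 + 1 = 1.
  i=1: a_1=1, p_1 = 1*7 + 1 = 8, q_1 = 1*1 + 0 = 1.
  i=2: a_2=8, p_2 = 8*8 + 7 = 71, q_2 = 8*1 + 1 = 9.
  i=3: a_3=3, p_3 = 3*71 + 8 = 221, q_3 = 3*9 + 1 = 28.
  i=4: a_4=2, p_4 = 2*221 + 71 = 513, q_4 = 2*28 + 9 = 65.
  i=5: a_5=5, p_5 = 5*513 + 221 = 2786, q_5 = 5*65 + 28 = 353.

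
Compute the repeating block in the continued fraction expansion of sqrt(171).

Write x_i = (sqrt(171) + m_i)/d_i with (m_0, d_0) = (0, 1). a_0 = floor(sqrt(171)) = 13, since 13^2 = 169 <= 171 < 196 = 14^2.
Iterate m_{i+1} = d_i*a_i - m_i, d_{i+1} = (171 - m_{i+1}^2)/d_i, a_{i+1} = floor((a_0 + m_{i+1})/d_{i+1}):
  m_1 = 1*13 - 0 = 13, d_1 = (171 - 13^2)/1 = 2/1 = 2, a_1 = floor((13 + 13)/2) = 13.
  m_2 = 2*13 - 13 = 13, d_2 = (171 - 13^2)/2 = 2/2 = 1, a_2 = floor((13 + 13)/1) = 26.
  m_3 = 1*26 - 13 = 13, d_3 = (171 - 13^2)/1 = 2/1 = 2: (m_3, d_3) = (m_1, d_1) = (13, 2), so from here the quotients repeat a_1, a_2; the period length is 2.
Hence the expansion of sqrt(171) is a_0 = 13 followed by the repeating block 13, 26 (period 2).

[13; (13, 26)]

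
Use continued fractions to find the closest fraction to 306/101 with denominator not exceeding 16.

Expand x = 306/101 as a continued fraction with the Euclidean algorithm:
  306 = 3*101 + 3, so a_0 = 3.
  101 = 33*3 + 2, so a_1 = 33.
  3 = 1*2 + 1, so a_2 = 1.
  2 = 2*1 + 0, so a_3 = 2.
so x = [3; 33, 1, 2].
Convergents (p_i = a_i*p_{i-1} + p_{i-2}, q_i = a_i*q_{i-1} + q_{i-2} with p_{-2}=0, p_{-1}=1, q_{-2}=1, q_{-1}=0), until the denominator exceeds 16:
  i=0: a_0=3, p_0 = 3*1 + 0 = 3, q_0 = 3*0 + 1 = 1.
  i=1: a_1=33, p_1 = 33*3 + 1 = 100, q_1 = 33*1 + 0 = 33.
q_1 = 33 > 16, so the last convergent with denominator <= 16 is p_0/q_0 = 3/1.
The closest fraction with denominator <= 16 is either p_0/q_0 or the intermediate fraction (k*p_0 + p_{-1})/(k*q_0 + q_{-1}) with the largest k >= 1 whose denominator stays <= 16; these approach x as k grows, and every other convergent or intermediate fraction in range is farther away.
Largest k: floor((16 - q_{-1})/q_0) = floor((16 - 0)/1) = 16 (using the seeds p_{-1} = 1, q_{-1} = 0).
That gives (16*3 + 1)/(16*1 + 0) = 49/16.
Compare the errors: |x - 3/1| = |306*1 - 3*101|/(101*1) = 3/101, and |x - 49/16| = |306*16 - 49*101|/(101*16) = 53/1616.
Cross-multiplying, 3*1616 = 4848 < 5353 = 53*101, so 3/101 is smaller: the convergent 3/1 is closer to x than 49/16.

3/1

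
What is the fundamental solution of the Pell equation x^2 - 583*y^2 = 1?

(x, y) = (8429543, 349116)

First expand sqrt(583) as a continued fraction. With x_i = (sqrt(583) + m_i)/d_i and (m_0, d_0) = (0, 1): a_0 = floor(sqrt(583)) = 24, since 24^2 = 576 <= 583 < 625 = 25^2.
Iterate m_{i+1} = d_i*a_i - m_i, d_{i+1} = (583 - m_{i+1}^2)/d_i, a_{i+1} = floor((a_0 + m_{i+1})/d_{i+1}):
  m_1 = 1*24 - 0 = 24, d_1 = (583 - 24^2)/1 = 7/1 = 7, a_1 = floor((24 + 24)/7) = 6.
  m_2 = 7*6 - 24 = 18, d_2 = (583 - 18^2)/7 = 259/7 = 37, a_2 = floor((24 + 18)/37) = 1.
  m_3 = 37*1 - 18 = 19, d_3 = (583 - 19^2)/37 = 222/37 = 6, a_3 = floor((24 + 19)/6) = 7.
  m_4 = 6*7 - 19 = 23, d_4 = (583 - 23^2)/6 = 54/6 = 9, a_4 = floor((24 + 23)/9) = 5.
  m_5 = 9*5 - 23 = 22, d_5 = (583 - 22^2)/9 = 99/9 = 11, a_5 = floor((24 + 22)/11) = 4.
  m_6 = 11*4 - 22 = 22, d_6 = (583 - 22^2)/11 = 99/11 = 9, a_6 = floor((24 + 22)/9) = 5.
  m_7 = 9*5 - 22 = 23, d_7 = (583 - 23^2)/9 = 54/9 = 6, a_7 = floor((24 + 23)/6) = 7.
  m_8 = 6*7 - 23 = 19, d_8 = (583 - 19^2)/6 = 222/6 = 37, a_8 = floor((24 + 19)/37) = 1.
  m_9 = 37*1 - 19 = 18, d_9 = (583 - 18^2)/37 = 259/37 = 7, a_9 = floor((24 + 18)/7) = 6.
  m_10 = 7*6 - 18 = 24, d_10 = (583 - 24^2)/7 = 7/7 = 1, a_10 = floor((24 + 24)/1) = 48.
  m_11 = 1*48 - 24 = 24, d_11 = (583 - 24^2)/1 = 7/1 = 7: (m_11, d_11) = (m_1, d_1) = (24, 7), so from here the quotients repeat a_1, ..., a_10; the period length is 10.
So sqrt(583) = [24; (6, 1, 7, 5, 4, 5, 7, 1, 6, 48)] with period length k = 10.
k is even, so the fundamental solution of x^2 - 583y^2 = 1 is (p_{k-1}, q_{k-1}) = (p_9, q_9); compute convergents through index 9.
Convergents (p_i = a_i*p_{i-1} + p_{i-2}, q_i = a_i*q_{i-1} + q_{i-2} with p_{-2}=0, p_{-1}=1, q_{-2}=1, q_{-1}=0):
  i=0: a_0=24, p_0 = 24*1 + 0 = 24, q_0 = 24*0 + 1 = 1.
  i=1: a_1=6, p_1 = 6*24 + 1 = 145, q_1 = 6*1 + 0 = 6.
  i=2: a_2=1, p_2 = 1*145 + 24 = 169, q_2 = 1*6 + 1 = 7.
  i=3: a_3=7, p_3 = 7*169 + 145 = 1328, q_3 = 7*7 + 6 = 55.
  i=4: a_4=5, p_4 = 5*1328 + 169 = 6809, q_4 = 5*55 + 7 = 282.
  i=5: a_5=4, p_5 = 4*6809 + 1328 = 28564, q_5 = 4*282 + 55 = 1183.
  i=6: a_6=5, p_6 = 5*28564 + 6809 = 149629, q_6 = 5*1183 + 282 = 6197.
  i=7: a_7=7, p_7 = 7*149629 + 28564 = 1075967, q_7 = 7*6197 + 1183 = 44562.
  i=8: a_8=1, p_8 = 1*1075967 + 149629 = 1225596, q_8 = 1*44562 + 6197 = 50759.
  i=9: a_9=6, p_9 = 6*1225596 + 1075967 = 8429543, q_9 = 6*50759 + 44562 = 349116.
Check: 8429543^2 - 583*349116^2 = 71057195188849 - 71057195188848 = 1, so (x, y) = (8429543, 349116) solves the equation, and by the theorem it is the least positive solution.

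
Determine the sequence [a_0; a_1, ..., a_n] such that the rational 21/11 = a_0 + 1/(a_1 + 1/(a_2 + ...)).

Run the Euclidean algorithm on 21 and 11; the successive quotients are the partial quotients a_0, a_1, ... (each step inverts the fractional part left over by the previous one):
  21 = 1*11 + 10, so a_0 = 1.
  11 = 1*10 + 1, so a_1 = 1.
  10 = 10*1 + 0, so a_2 = 10.
The remainder reaches 0 after 3 divisions, so the expansion has 3 partial quotients, read off in order.

[1; 1, 10]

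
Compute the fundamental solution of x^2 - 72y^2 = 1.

(x, y) = (17, 2)

First expand sqrt(72) as a continued fraction. With x_i = (sqrt(72) + m_i)/d_i and (m_0, d_0) = (0, 1): a_0 = floor(sqrt(72)) = 8, since 8^2 = 64 <= 72 < 81 = 9^2.
Iterate m_{i+1} = d_i*a_i - m_i, d_{i+1} = (72 - m_{i+1}^2)/d_i, a_{i+1} = floor((a_0 + m_{i+1})/d_{i+1}):
  m_1 = 1*8 - 0 = 8, d_1 = (72 - 8^2)/1 = 8/1 = 8, a_1 = floor((8 + 8)/8) = 2.
  m_2 = 8*2 - 8 = 8, d_2 = (72 - 8^2)/8 = 8/8 = 1, a_2 = floor((8 + 8)/1) = 16.
  m_3 = 1*16 - 8 = 8, d_3 = (72 - 8^2)/1 = 8/1 = 8: (m_3, d_3) = (m_1, d_1) = (8, 8), so from here the quotients repeat a_1, a_2; the period length is 2.
So sqrt(72) = [8; (2, 16)] with period length k = 2.
k is even, so the fundamental solution of x^2 - 72y^2 = 1 is (p_{k-1}, q_{k-1}) = (p_1, q_1); compute convergents through index 1.
Convergents (p_i = a_i*p_{i-1} + p_{i-2}, q_i = a_i*q_{i-1} + q_{i-2} with p_{-2}=0, p_{-1}=1, q_{-2}=1, q_{-1}=0):
  i=0: a_0=8, p_0 = 8*1 + 0 = 8, q_0 = 8*0 + 1 = 1.
  i=1: a_1=2, p_1 = 2*8 + 1 = 17, q_1 = 2*1 + 0 = 2.
Check: 17^2 - 72*2^2 = 289 - 288 = 1, so (x, y) = (17, 2) solves the equation, and by the theorem it is the least positive solution.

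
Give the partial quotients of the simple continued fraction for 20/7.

[2; 1, 6]

Run the Euclidean algorithm on 20 and 7; the successive quotients are the partial quotients a_0, a_1, ... (each step inverts the fractional part left over by the previous one):
  20 = 2*7 + 6, so a_0 = 2.
  7 = 1*6 + 1, so a_1 = 1.
  6 = 6*1 + 0, so a_2 = 6.
The remainder reaches 0 after 3 divisions, so the expansion has 3 partial quotients, read off in order.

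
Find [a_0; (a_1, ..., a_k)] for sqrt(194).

Write x_i = (sqrt(194) + m_i)/d_i with (m_0, d_0) = (0, 1). a_0 = floor(sqrt(194)) = 13, since 13^2 = 169 <= 194 < 196 = 14^2.
Iterate m_{i+1} = d_i*a_i - m_i, d_{i+1} = (194 - m_{i+1}^2)/d_i, a_{i+1} = floor((a_0 + m_{i+1})/d_{i+1}):
  m_1 = 1*13 - 0 = 13, d_1 = (194 - 13^2)/1 = 25/1 = 25, a_1 = floor((13 + 13)/25) = 1.
  m_2 = 25*1 - 13 = 12, d_2 = (194 - 12^2)/25 = 50/25 = 2, a_2 = floor((13 + 12)/2) = 12.
  m_3 = 2*12 - 12 = 12, d_3 = (194 - 12^2)/2 = 50/2 = 25, a_3 = floor((13 + 12)/25) = 1.
  m_4 = 25*1 - 12 = 13, d_4 = (194 - 13^2)/25 = 25/25 = 1, a_4 = floor((13 + 13)/1) = 26.
  m_5 = 1*26 - 13 = 13, d_5 = (194 - 13^2)/1 = 25/1 = 25: (m_5, d_5) = (m_1, d_1) = (13, 25), so from here the quotients repeat a_1, ..., a_4; the period length is 4.
Hence the expansion of sqrt(194) is a_0 = 13 followed by the repeating block 1, 12, 1, 26 (period 4).

[13; (1, 12, 1, 26)]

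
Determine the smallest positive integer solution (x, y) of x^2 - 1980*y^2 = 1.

(x, y) = (89, 2)

First expand sqrt(1980) as a continued fraction. With x_i = (sqrt(1980) + m_i)/d_i and (m_0, d_0) = (0, 1): a_0 = floor(sqrt(1980)) = 44, since 44^2 = 1936 <= 1980 < 2025 = 45^2.
Iterate m_{i+1} = d_i*a_i - m_i, d_{i+1} = (1980 - m_{i+1}^2)/d_i, a_{i+1} = floor((a_0 + m_{i+1})/d_{i+1}):
  m_1 = 1*44 - 0 = 44, d_1 = (1980 - 44^2)/1 = 44/1 = 44, a_1 = floor((44 + 44)/44) = 2.
  m_2 = 44*2 - 44 = 44, d_2 = (1980 - 44^2)/44 = 44/44 = 1, a_2 = floor((44 + 44)/1) = 88.
  m_3 = 1*88 - 44 = 44, d_3 = (1980 - 44^2)/1 = 44/1 = 44: (m_3, d_3) = (m_1, d_1) = (44, 44), so from here the quotients repeat a_1, a_2; the period length is 2.
So sqrt(1980) = [44; (2, 88)] with period length k = 2.
k is even, so the fundamental solution of x^2 - 1980y^2 = 1 is (p_{k-1}, q_{k-1}) = (p_1, q_1); compute convergents through index 1.
Convergents (p_i = a_i*p_{i-1} + p_{i-2}, q_i = a_i*q_{i-1} + q_{i-2} with p_{-2}=0, p_{-1}=1, q_{-2}=1, q_{-1}=0):
  i=0: a_0=44, p_0 = 44*1 + 0 = 44, q_0 = 44*0 + 1 = 1.
  i=1: a_1=2, p_1 = 2*44 + 1 = 89, q_1 = 2*1 + 0 = 2.
Check: 89^2 - 1980*2^2 = 7921 - 7920 = 1, so (x, y) = (89, 2) solves the equation, and by the theorem it is the least positive solution.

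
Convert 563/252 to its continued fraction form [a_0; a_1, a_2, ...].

[2; 4, 3, 1, 2, 5]

Run the Euclidean algorithm on 563 and 252; the successive quotients are the partial quotients a_0, a_1, ... (each step inverts the fractional part left over by the previous one):
  563 = 2*252 + 59, so a_0 = 2.
  252 = 4*59 + 16, so a_1 = 4.
  59 = 3*16 + 11, so a_2 = 3.
  16 = 1*11 + 5, so a_3 = 1.
  11 = 2*5 + 1, so a_4 = 2.
  5 = 5*1 + 0, so a_5 = 5.
The remainder reaches 0 after 6 divisions, so the expansion has 6 partial quotients, read off in order.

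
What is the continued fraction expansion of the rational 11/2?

[5; 2]

Run the Euclidean algorithm on 11 and 2; the successive quotients are the partial quotients a_0, a_1, ... (each step inverts the fractional part left over by the previous one):
  11 = 5*2 + 1, so a_0 = 5.
  2 = 2*1 + 0, so a_1 = 2.
The remainder reaches 0 after 2 divisions, so the expansion has 2 partial quotients, read off in order.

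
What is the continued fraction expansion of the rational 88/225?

Run the Euclidean algorithm on 88 and 225; the successive quotients are the partial quotients a_0, a_1, ... (each step inverts the fractional part left over by the previous one):
  88 = 0*225 + 88, so a_0 = 0.
  225 = 2*88 + 49, so a_1 = 2.
  88 = 1*49 + 39, so a_2 = 1.
  49 = 1*39 + 10, so a_3 = 1.
  39 = 3*10 + 9, so a_4 = 3.
  10 = 1*9 + 1, so a_5 = 1.
  9 = 9*1 + 0, so a_6 = 9.
The remainder reaches 0 after 7 divisions, so the expansion has 7 partial quotients, read off in order.

[0; 2, 1, 1, 3, 1, 9]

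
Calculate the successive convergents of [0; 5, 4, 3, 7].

0/1, 1/5, 4/21, 13/68, 95/497

Using the convergent recurrence p_i = a_i*p_{i-1} + p_{i-2}, q_i = a_i*q_{i-1} + q_{i-2} with p_{-2}=0, p_{-1}=1, q_{-2}=1, q_{-1}=0:
  i=0: a_0=0, p_0 = 0*1 + 0 = 0, q_0 = 0*0 + 1 = 1.
  i=1: a_1=5, p_1 = 5*0 + 1 = 1, q_1 = 5*1 + 0 = 5.
  i=2: a_2=4, p_2 = 4*1 + 0 = 4, q_2 = 4*5 + 1 = 21.
  i=3: a_3=3, p_3 = 3*4 + 1 = 13, q_3 = 3*21 + 5 = 68.
  i=4: a_4=7, p_4 = 7*13 + 4 = 95, q_4 = 7*68 + 21 = 497.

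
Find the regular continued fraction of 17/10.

[1; 1, 2, 3]

Run the Euclidean algorithm on 17 and 10; the successive quotients are the partial quotients a_0, a_1, ... (each step inverts the fractional part left over by the previous one):
  17 = 1*10 + 7, so a_0 = 1.
  10 = 1*7 + 3, so a_1 = 1.
  7 = 2*3 + 1, so a_2 = 2.
  3 = 3*1 + 0, so a_3 = 3.
The remainder reaches 0 after 4 divisions, so the expansion has 4 partial quotients, read off in order.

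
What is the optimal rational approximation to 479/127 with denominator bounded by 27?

Expand x = 479/127 as a continued fraction with the Euclidean algorithm:
  479 = 3*127 + 98, so a_0 = 3.
  127 = 1*98 + 29, so a_1 = 1.
  98 = 3*29 + 11, so a_2 = 3.
  29 = 2*11 + 7, so a_3 = 2.
  11 = 1*7 + 4, so a_4 = 1.
  7 = 1*4 + 3, so a_5 = 1.
  4 = 1*3 + 1, so a_6 = 1.
  3 = 3*1 + 0, so a_7 = 3.
so x = [3; 1, 3, 2, 1, 1, 1, 3].
Convergents (p_i = a_i*p_{i-1} + p_{i-2}, q_i = a_i*q_{i-1} + q_{i-2} with p_{-2}=0, p_{-1}=1, q_{-2}=1, q_{-1}=0), until the denominator exceeds 27:
  i=0: a_0=3, p_0 = 3*1 + 0 = 3, q_0 = 3*0 + 1 = 1.
  i=1: a_1=1, p_1 = 1*3 + 1 = 4, q_1 = 1*1 + 0 = 1.
  i=2: a_2=3, p_2 = 3*4 + 3 = 15, q_2 = 3*1 + 1 = 4.
  i=3: a_3=2, p_3 = 2*15 + 4 = 34, q_3 = 2*4 + 1 = 9.
  i=4: a_4=1, p_4 = 1*34 + 15 = 49, q_4 = 1*9 + 4 = 13.
  i=5: a_5=1, p_5 = 1*49 + 34 = 83, q_5 = 1*13 + 9 = 22.
  i=6: a_6=1, p_6 = 1*83 + 49 = 132, q_6 = 1*22 + 13 = 35.
q_6 = 35 > 27, so the last convergent with denominator <= 27 is p_5/q_5 = 83/22.
The closest fraction with denominator <= 27 is either p_5/q_5 or the intermediate fraction (k*p_5 + p_4)/(k*q_5 + q_4) with the largest k >= 1 whose denominator stays <= 27; these approach x as k grows, and every other convergent or intermediate fraction in range is farther away.
Largest k: floor((27 - q_4)/q_5) = floor((27 - 13)/22) = 0.
Since k = 0, no intermediate fraction beyond p_5/q_5 has denominator <= 27, so the convergent 83/22 is the closest (its error is |479*22 - 83*127|/(127*22) = 3/2794).

83/22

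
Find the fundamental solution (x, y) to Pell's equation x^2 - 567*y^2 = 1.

(x, y) = (2024, 85)

First expand sqrt(567) as a continued fraction. With x_i = (sqrt(567) + m_i)/d_i and (m_0, d_0) = (0, 1): a_0 = floor(sqrt(567)) = 23, since 23^2 = 529 <= 567 < 576 = 24^2.
Iterate m_{i+1} = d_i*a_i - m_i, d_{i+1} = (567 - m_{i+1}^2)/d_i, a_{i+1} = floor((a_0 + m_{i+1})/d_{i+1}):
  m_1 = 1*23 - 0 = 23, d_1 = (567 - 23^2)/1 = 38/1 = 38, a_1 = floor((23 + 23)/38) = 1.
  m_2 = 38*1 - 23 = 15, d_2 = (567 - 15^2)/38 = 342/38 = 9, a_2 = floor((23 + 15)/9) = 4.
  m_3 = 9*4 - 15 = 21, d_3 = (567 - 21^2)/9 = 126/9 = 14, a_3 = floor((23 + 21)/14) = 3.
  m_4 = 14*3 - 21 = 21, d_4 = (567 - 21^2)/14 = 126/14 = 9, a_4 = floor((23 + 21)/9) = 4.
  m_5 = 9*4 - 21 = 15, d_5 = (567 - 15^2)/9 = 342/9 = 38, a_5 = floor((23 + 15)/38) = 1.
  m_6 = 38*1 - 15 = 23, d_6 = (567 - 23^2)/38 = 38/38 = 1, a_6 = floor((23 + 23)/1) = 46.
  m_7 = 1*46 - 23 = 23, d_7 = (567 - 23^2)/1 = 38/1 = 38: (m_7, d_7) = (m_1, d_1) = (23, 38), so from here the quotients repeat a_1, ..., a_6; the period length is 6.
So sqrt(567) = [23; (1, 4, 3, 4, 1, 46)] with period length k = 6.
k is even, so the fundamental solution of x^2 - 567y^2 = 1 is (p_{k-1}, q_{k-1}) = (p_5, q_5); compute convergents through index 5.
Convergents (p_i = a_i*p_{i-1} + p_{i-2}, q_i = a_i*q_{i-1} + q_{i-2} with p_{-2}=0, p_{-1}=1, q_{-2}=1, q_{-1}=0):
  i=0: a_0=23, p_0 = 23*1 + 0 = 23, q_0 = 23*0 + 1 = 1.
  i=1: a_1=1, p_1 = 1*23 + 1 = 24, q_1 = 1*1 + 0 = 1.
  i=2: a_2=4, p_2 = 4*24 + 23 = 119, q_2 = 4*1 + 1 = 5.
  i=3: a_3=3, p_3 = 3*119 + 24 = 381, q_3 = 3*5 + 1 = 16.
  i=4: a_4=4, p_4 = 4*381 + 119 = 1643, q_4 = 4*16 + 5 = 69.
  i=5: a_5=1, p_5 = 1*1643 + 381 = 2024, q_5 = 1*69 + 16 = 85.
Check: 2024^2 - 567*85^2 = 4096576 - 4096575 = 1, so (x, y) = (2024, 85) solves the equation, and by the theorem it is the least positive solution.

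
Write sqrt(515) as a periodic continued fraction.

Write x_i = (sqrt(515) + m_i)/d_i with (m_0, d_0) = (0, 1). a_0 = floor(sqrt(515)) = 22, since 22^2 = 484 <= 515 < 529 = 23^2.
Iterate m_{i+1} = d_i*a_i - m_i, d_{i+1} = (515 - m_{i+1}^2)/d_i, a_{i+1} = floor((a_0 + m_{i+1})/d_{i+1}):
  m_1 = 1*22 - 0 = 22, d_1 = (515 - 22^2)/1 = 31/1 = 31, a_1 = floor((22 + 22)/31) = 1.
  m_2 = 31*1 - 22 = 9, d_2 = (515 - 9^2)/31 = 434/31 = 14, a_2 = floor((22 + 9)/14) = 2.
  m_3 = 14*2 - 9 = 19, d_3 = (515 - 19^2)/14 = 154/14 = 11, a_3 = floor((22 + 19)/11) = 3.
  m_4 = 11*3 - 19 = 14, d_4 = (515 - 14^2)/11 = 319/11 = 29, a_4 = floor((22 + 14)/29) = 1.
  m_5 = 29*1 - 14 = 15, d_5 = (515 - 15^2)/29 = 290/29 = 10, a_5 = floor((22 + 15)/10) = 3.
  m_6 = 10*3 - 15 = 15, d_6 = (515 - 15^2)/10 = 290/10 = 29, a_6 = floor((22 + 15)/29) = 1.
  m_7 = 29*1 - 15 = 14, d_7 = (515 - 14^2)/29 = 319/29 = 11, a_7 = floor((22 + 14)/11) = 3.
  m_8 = 11*3 - 14 = 19, d_8 = (515 - 19^2)/11 = 154/11 = 14, a_8 = floor((22 + 19)/14) = 2.
  m_9 = 14*2 - 19 = 9, d_9 = (515 - 9^2)/14 = 434/14 = 31, a_9 = floor((22 + 9)/31) = 1.
  m_10 = 31*1 - 9 = 22, d_10 = (515 - 22^2)/31 = 31/31 = 1, a_10 = floor((22 + 22)/1) = 44.
  m_11 = 1*44 - 22 = 22, d_11 = (515 - 22^2)/1 = 31/1 = 31: (m_11, d_11) = (m_1, d_1) = (22, 31), so from here the quotients repeat a_1, ..., a_10; the period length is 10.
Hence the expansion of sqrt(515) is a_0 = 22 followed by the repeating block 1, 2, 3, 1, 3, 1, 3, 2, 1, 44 (period 10).

[22; (1, 2, 3, 1, 3, 1, 3, 2, 1, 44)]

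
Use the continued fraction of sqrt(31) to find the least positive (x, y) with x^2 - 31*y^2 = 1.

(x, y) = (1520, 273)

First expand sqrt(31) as a continued fraction. With x_i = (sqrt(31) + m_i)/d_i and (m_0, d_0) = (0, 1): a_0 = floor(sqrt(31)) = 5, since 5^2 = 25 <= 31 < 36 = 6^2.
Iterate m_{i+1} = d_i*a_i - m_i, d_{i+1} = (31 - m_{i+1}^2)/d_i, a_{i+1} = floor((a_0 + m_{i+1})/d_{i+1}):
  m_1 = 1*5 - 0 = 5, d_1 = (31 - 5^2)/1 = 6/1 = 6, a_1 = floor((5 + 5)/6) = 1.
  m_2 = 6*1 - 5 = 1, d_2 = (31 - 1^2)/6 = 30/6 = 5, a_2 = floor((5 + 1)/5) = 1.
  m_3 = 5*1 - 1 = 4, d_3 = (31 - 4^2)/5 = 15/5 = 3, a_3 = floor((5 + 4)/3) = 3.
  m_4 = 3*3 - 4 = 5, d_4 = (31 - 5^2)/3 = 6/3 = 2, a_4 = floor((5 + 5)/2) = 5.
  m_5 = 2*5 - 5 = 5, d_5 = (31 - 5^2)/2 = 6/2 = 3, a_5 = floor((5 + 5)/3) = 3.
  m_6 = 3*3 - 5 = 4, d_6 = (31 - 4^2)/3 = 15/3 = 5, a_6 = floor((5 + 4)/5) = 1.
  m_7 = 5*1 - 4 = 1, d_7 = (31 - 1^2)/5 = 30/5 = 6, a_7 = floor((5 + 1)/6) = 1.
  m_8 = 6*1 - 1 = 5, d_8 = (31 - 5^2)/6 = 6/6 = 1, a_8 = floor((5 + 5)/1) = 10.
  m_9 = 1*10 - 5 = 5, d_9 = (31 - 5^2)/1 = 6/1 = 6: (m_9, d_9) = (m_1, d_1) = (5, 6), so from here the quotients repeat a_1, ..., a_8; the period length is 8.
So sqrt(31) = [5; (1, 1, 3, 5, 3, 1, 1, 10)] with period length k = 8.
k is even, so the fundamental solution of x^2 - 31y^2 = 1 is (p_{k-1}, q_{k-1}) = (p_7, q_7); compute convergents through index 7.
Convergents (p_i = a_i*p_{i-1} + p_{i-2}, q_i = a_i*q_{i-1} + q_{i-2} with p_{-2}=0, p_{-1}=1, q_{-2}=1, q_{-1}=0):
  i=0: a_0=5, p_0 = 5*1 + 0 = 5, q_0 = 5*0 + 1 = 1.
  i=1: a_1=1, p_1 = 1*5 + 1 = 6, q_1 = 1*1 + 0 = 1.
  i=2: a_2=1, p_2 = 1*6 + 5 = 11, q_2 = 1*1 + 1 = 2.
  i=3: a_3=3, p_3 = 3*11 + 6 = 39, q_3 = 3*2 + 1 = 7.
  i=4: a_4=5, p_4 = 5*39 + 11 = 206, q_4 = 5*7 + 2 = 37.
  i=5: a_5=3, p_5 = 3*206 + 39 = 657, q_5 = 3*37 + 7 = 118.
  i=6: a_6=1, p_6 = 1*657 + 206 = 863, q_6 = 1*118 + 37 = 155.
  i=7: a_7=1, p_7 = 1*863 + 657 = 1520, q_7 = 1*155 + 118 = 273.
Check: 1520^2 - 31*273^2 = 2310400 - 2310399 = 1, so (x, y) = (1520, 273) solves the equation, and by the theorem it is the least positive solution.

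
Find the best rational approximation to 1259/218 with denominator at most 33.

Expand x = 1259/218 as a continued fraction with the Euclidean algorithm:
  1259 = 5*218 + 169, so a_0 = 5.
  218 = 1*169 + 49, so a_1 = 1.
  169 = 3*49 + 22, so a_2 = 3.
  49 = 2*22 + 5, so a_3 = 2.
  22 = 4*5 + 2, so a_4 = 4.
  5 = 2*2 + 1, so a_5 = 2.
  2 = 2*1 + 0, so a_6 = 2.
so x = [5; 1, 3, 2, 4, 2, 2].
Convergents (p_i = a_i*p_{i-1} + p_{i-2}, q_i = a_i*q_{i-1} + q_{i-2} with p_{-2}=0, p_{-1}=1, q_{-2}=1, q_{-1}=0), until the denominator exceeds 33:
  i=0: a_0=5, p_0 = 5*1 + 0 = 5, q_0 = 5*0 + 1 = 1.
  i=1: a_1=1, p_1 = 1*5 + 1 = 6, q_1 = 1*1 + 0 = 1.
  i=2: a_2=3, p_2 = 3*6 + 5 = 23, q_2 = 3*1 + 1 = 4.
  i=3: a_3=2, p_3 = 2*23 + 6 = 52, q_3 = 2*4 + 1 = 9.
  i=4: a_4=4, p_4 = 4*52 + 23 = 231, q_4 = 4*9 + 4 = 40.
q_4 = 40 > 33, so the last convergent with denominator <= 33 is p_3/q_3 = 52/9.
The closest fraction with denominator <= 33 is either p_3/q_3 or the intermediate fraction (k*p_3 + p_2)/(k*q_3 + q_2) with the largest k >= 1 whose denominator stays <= 33; these approach x as k grows, and every other convergent or intermediate fraction in range is farther away.
Largest k: floor((33 - q_2)/q_3) = floor((33 - 4)/9) = 3.
That gives (3*52 + 23)/(3*9 + 4) = 179/31.
Compare the errors: |x - 52/9| = |1259*9 - 52*218|/(218*9) = 5/1962, and |x - 179/31| = |1259*31 - 179*218|/(218*31) = 7/6758.
Cross-multiplying, 7*1962 = 13734 < 33790 = 5*6758, so 7/6758 is smaller: the intermediate fraction 179/31 is closer to x than 52/9.

179/31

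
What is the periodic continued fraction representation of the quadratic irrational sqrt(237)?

[15; (2, 1, 1, 7, 10, 7, 1, 1, 2, 30)]

Write x_i = (sqrt(237) + m_i)/d_i with (m_0, d_0) = (0, 1). a_0 = floor(sqrt(237)) = 15, since 15^2 = 225 <= 237 < 256 = 16^2.
Iterate m_{i+1} = d_i*a_i - m_i, d_{i+1} = (237 - m_{i+1}^2)/d_i, a_{i+1} = floor((a_0 + m_{i+1})/d_{i+1}):
  m_1 = 1*15 - 0 = 15, d_1 = (237 - 15^2)/1 = 12/1 = 12, a_1 = floor((15 + 15)/12) = 2.
  m_2 = 12*2 - 15 = 9, d_2 = (237 - 9^2)/12 = 156/12 = 13, a_2 = floor((15 + 9)/13) = 1.
  m_3 = 13*1 - 9 = 4, d_3 = (237 - 4^2)/13 = 221/13 = 17, a_3 = floor((15 + 4)/17) = 1.
  m_4 = 17*1 - 4 = 13, d_4 = (237 - 13^2)/17 = 68/17 = 4, a_4 = floor((15 + 13)/4) = 7.
  m_5 = 4*7 - 13 = 15, d_5 = (237 - 15^2)/4 = 12/4 = 3, a_5 = floor((15 + 15)/3) = 10.
  m_6 = 3*10 - 15 = 15, d_6 = (237 - 15^2)/3 = 12/3 = 4, a_6 = floor((15 + 15)/4) = 7.
  m_7 = 4*7 - 15 = 13, d_7 = (237 - 13^2)/4 = 68/4 = 17, a_7 = floor((15 + 13)/17) = 1.
  m_8 = 17*1 - 13 = 4, d_8 = (237 - 4^2)/17 = 221/17 = 13, a_8 = floor((15 + 4)/13) = 1.
  m_9 = 13*1 - 4 = 9, d_9 = (237 - 9^2)/13 = 156/13 = 12, a_9 = floor((15 + 9)/12) = 2.
  m_10 = 12*2 - 9 = 15, d_10 = (237 - 15^2)/12 = 12/12 = 1, a_10 = floor((15 + 15)/1) = 30.
  m_11 = 1*30 - 15 = 15, d_11 = (237 - 15^2)/1 = 12/1 = 12: (m_11, d_11) = (m_1, d_1) = (15, 12), so from here the quotients repeat a_1, ..., a_10; the period length is 10.
Hence the expansion of sqrt(237) is a_0 = 15 followed by the repeating block 2, 1, 1, 7, 10, 7, 1, 1, 2, 30 (period 10).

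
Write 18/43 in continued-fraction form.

Run the Euclidean algorithm on 18 and 43; the successive quotients are the partial quotients a_0, a_1, ... (each step inverts the fractional part left over by the previous one):
  18 = 0*43 + 18, so a_0 = 0.
  43 = 2*18 + 7, so a_1 = 2.
  18 = 2*7 + 4, so a_2 = 2.
  7 = 1*4 + 3, so a_3 = 1.
  4 = 1*3 + 1, so a_4 = 1.
  3 = 3*1 + 0, so a_5 = 3.
The remainder reaches 0 after 6 divisions, so the expansion has 6 partial quotients, read off in order.

[0; 2, 2, 1, 1, 3]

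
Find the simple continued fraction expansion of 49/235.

[0; 4, 1, 3, 1, 9]

Run the Euclidean algorithm on 49 and 235; the successive quotients are the partial quotients a_0, a_1, ... (each step inverts the fractional part left over by the previous one):
  49 = 0*235 + 49, so a_0 = 0.
  235 = 4*49 + 39, so a_1 = 4.
  49 = 1*39 + 10, so a_2 = 1.
  39 = 3*10 + 9, so a_3 = 3.
  10 = 1*9 + 1, so a_4 = 1.
  9 = 9*1 + 0, so a_5 = 9.
The remainder reaches 0 after 6 divisions, so the expansion has 6 partial quotients, read off in order.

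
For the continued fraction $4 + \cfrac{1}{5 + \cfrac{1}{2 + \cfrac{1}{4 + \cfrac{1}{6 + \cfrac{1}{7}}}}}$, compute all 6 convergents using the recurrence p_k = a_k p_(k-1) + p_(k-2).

4/1, 21/5, 46/11, 205/49, 1276/305, 9137/2184

Using the convergent recurrence p_i = a_i*p_{i-1} + p_{i-2}, q_i = a_i*q_{i-1} + q_{i-2} with p_{-2}=0, p_{-1}=1, q_{-2}=1, q_{-1}=0:
  i=0: a_0=4, p_0 = 4*1 + 0 = 4, q_0 = 4*0 + 1 = 1.
  i=1: a_1=5, p_1 = 5*4 + 1 = 21, q_1 = 5*1 + 0 = 5.
  i=2: a_2=2, p_2 = 2*21 + 4 = 46, q_2 = 2*5 + 1 = 11.
  i=3: a_3=4, p_3 = 4*46 + 21 = 205, q_3 = 4*11 + 5 = 49.
  i=4: a_4=6, p_4 = 6*205 + 46 = 1276, q_4 = 6*49 + 11 = 305.
  i=5: a_5=7, p_5 = 7*1276 + 205 = 9137, q_5 = 7*305 + 49 = 2184.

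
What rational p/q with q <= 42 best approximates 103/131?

Expand x = 103/131 as a continued fraction with the Euclidean algorithm:
  103 = 0*131 + 103, so a_0 = 0.
  131 = 1*103 + 28, so a_1 = 1.
  103 = 3*28 + 19, so a_2 = 3.
  28 = 1*19 + 9, so a_3 = 1.
  19 = 2*9 + 1, so a_4 = 2.
  9 = 9*1 + 0, so a_5 = 9.
so x = [0; 1, 3, 1, 2, 9].
Convergents (p_i = a_i*p_{i-1} + p_{i-2}, q_i = a_i*q_{i-1} + q_{i-2} with p_{-2}=0, p_{-1}=1, q_{-2}=1, q_{-1}=0), until the denominator exceeds 42:
  i=0: a_0=0, p_0 = 0*1 + 0 = 0, q_0 = 0*0 + 1 = 1.
  i=1: a_1=1, p_1 = 1*0 + 1 = 1, q_1 = 1*1 + 0 = 1.
  i=2: a_2=3, p_2 = 3*1 + 0 = 3, q_2 = 3*1 + 1 = 4.
  i=3: a_3=1, p_3 = 1*3 + 1 = 4, q_3 = 1*4 + 1 = 5.
  i=4: a_4=2, p_4 = 2*4 + 3 = 11, q_4 = 2*5 + 4 = 14.
  i=5: a_5=9, p_5 = 9*11 + 4 = 103, q_5 = 9*14 + 5 = 131.
q_5 = 131 > 42, so the last convergent with denominator <= 42 is p_4/q_4 = 11/14.
The closest fraction with denominator <= 42 is either p_4/q_4 or the intermediate fraction (k*p_4 + p_3)/(k*q_4 + q_3) with the largest k >= 1 whose denominator stays <= 42; these approach x as k grows, and every other convergent or intermediate fraction in range is farther away.
Largest k: floor((42 - q_3)/q_4) = floor((42 - 5)/14) = 2.
That gives (2*11 + 4)/(2*14 + 5) = 26/33.
Compare the errors: |x - 11/14| = |103*14 - 11*131|/(131*14) = 1/1834, and |x - 26/33| = |103*33 - 26*131|/(131*33) = 7/4323.
Cross-multiplying, 1*4323 = 4323 < 12838 = 7*1834, so 1/1834 is smaller: the convergent 11/14 is closer to x than 26/33.

11/14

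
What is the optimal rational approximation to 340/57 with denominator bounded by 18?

107/18

Expand x = 340/57 as a continued fraction with the Euclidean algorithm:
  340 = 5*57 + 55, so a_0 = 5.
  57 = 1*55 + 2, so a_1 = 1.
  55 = 27*2 + 1, so a_2 = 27.
  2 = 2*1 + 0, so a_3 = 2.
so x = [5; 1, 27, 2].
Convergents (p_i = a_i*p_{i-1} + p_{i-2}, q_i = a_i*q_{i-1} + q_{i-2} with p_{-2}=0, p_{-1}=1, q_{-2}=1, q_{-1}=0), until the denominator exceeds 18:
  i=0: a_0=5, p_0 = 5*1 + 0 = 5, q_0 = 5*0 + 1 = 1.
  i=1: a_1=1, p_1 = 1*5 + 1 = 6, q_1 = 1*1 + 0 = 1.
  i=2: a_2=27, p_2 = 27*6 + 5 = 167, q_2 = 27*1 + 1 = 28.
q_2 = 28 > 18, so the last convergent with denominator <= 18 is p_1/q_1 = 6/1.
The closest fraction with denominator <= 18 is either p_1/q_1 or the intermediate fraction (k*p_1 + p_0)/(k*q_1 + q_0) with the largest k >= 1 whose denominator stays <= 18; these approach x as k grows, and every other convergent or intermediate fraction in range is farther away.
Largest k: floor((18 - q_0)/q_1) = floor((18 - 1)/1) = 17.
That gives (17*6 + 5)/(17*1 + 1) = 107/18.
Compare the errors: |x - 6/1| = |340*1 - 6*57|/(57*1) = 2/57, and |x - 107/18| = |340*18 - 107*57|/(57*18) = 21/1026.
Cross-multiplying, 21*57 = 1197 < 2052 = 2*1026, so 21/1026 is smaller: the intermediate fraction 107/18 is closer to x than 6/1.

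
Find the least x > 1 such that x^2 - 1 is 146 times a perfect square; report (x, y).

First expand sqrt(146) as a continued fraction. With x_i = (sqrt(146) + m_i)/d_i and (m_0, d_0) = (0, 1): a_0 = floor(sqrt(146)) = 12, since 12^2 = 144 <= 146 < 169 = 13^2.
Iterate m_{i+1} = d_i*a_i - m_i, d_{i+1} = (146 - m_{i+1}^2)/d_i, a_{i+1} = floor((a_0 + m_{i+1})/d_{i+1}):
  m_1 = 1*12 - 0 = 12, d_1 = (146 - 12^2)/1 = 2/1 = 2, a_1 = floor((12 + 12)/2) = 12.
  m_2 = 2*12 - 12 = 12, d_2 = (146 - 12^2)/2 = 2/2 = 1, a_2 = floor((12 + 12)/1) = 24.
  m_3 = 1*24 - 12 = 12, d_3 = (146 - 12^2)/1 = 2/1 = 2: (m_3, d_3) = (m_1, d_1) = (12, 2), so from here the quotients repeat a_1, a_2; the period length is 2.
So sqrt(146) = [12; (12, 24)] with period length k = 2.
k is even, so the fundamental solution of x^2 - 146y^2 = 1 is (p_{k-1}, q_{k-1}) = (p_1, q_1); compute convergents through index 1.
Convergents (p_i = a_i*p_{i-1} + p_{i-2}, q_i = a_i*q_{i-1} + q_{i-2} with p_{-2}=0, p_{-1}=1, q_{-2}=1, q_{-1}=0):
  i=0: a_0=12, p_0 = 12*1 + 0 = 12, q_0 = 12*0 + 1 = 1.
  i=1: a_1=12, p_1 = 12*12 + 1 = 145, q_1 = 12*1 + 0 = 12.
Check: 145^2 - 146*12^2 = 21025 - 21024 = 1, so (x, y) = (145, 12) solves the equation, and by the theorem it is the least positive solution.

(x, y) = (145, 12)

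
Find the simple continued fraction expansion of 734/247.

[2; 1, 34, 3, 2]

Run the Euclidean algorithm on 734 and 247; the successive quotients are the partial quotients a_0, a_1, ... (each step inverts the fractional part left over by the previous one):
  734 = 2*247 + 240, so a_0 = 2.
  247 = 1*240 + 7, so a_1 = 1.
  240 = 34*7 + 2, so a_2 = 34.
  7 = 3*2 + 1, so a_3 = 3.
  2 = 2*1 + 0, so a_4 = 2.
The remainder reaches 0 after 5 divisions, so the expansion has 5 partial quotients, read off in order.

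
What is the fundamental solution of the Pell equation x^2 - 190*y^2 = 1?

(x, y) = (52021, 3774)

First expand sqrt(190) as a continued fraction. With x_i = (sqrt(190) + m_i)/d_i and (m_0, d_0) = (0, 1): a_0 = floor(sqrt(190)) = 13, since 13^2 = 169 <= 190 < 196 = 14^2.
Iterate m_{i+1} = d_i*a_i - m_i, d_{i+1} = (190 - m_{i+1}^2)/d_i, a_{i+1} = floor((a_0 + m_{i+1})/d_{i+1}):
  m_1 = 1*13 - 0 = 13, d_1 = (190 - 13^2)/1 = 21/1 = 21, a_1 = floor((13 + 13)/21) = 1.
  m_2 = 21*1 - 13 = 8, d_2 = (190 - 8^2)/21 = 126/21 = 6, a_2 = floor((13 + 8)/6) = 3.
  m_3 = 6*3 - 8 = 10, d_3 = (190 - 10^2)/6 = 90/6 = 15, a_3 = floor((13 + 10)/15) = 1.
  m_4 = 15*1 - 10 = 5, d_4 = (190 - 5^2)/15 = 165/15 = 11, a_4 = floor((13 + 5)/11) = 1.
  m_5 = 11*1 - 5 = 6, d_5 = (190 - 6^2)/11 = 154/11 = 14, a_5 = floor((13 + 6)/14) = 1.
  m_6 = 14*1 - 6 = 8, d_6 = (190 - 8^2)/14 = 126/14 = 9, a_6 = floor((13 + 8)/9) = 2.
  m_7 = 9*2 - 8 = 10, d_7 = (190 - 10^2)/9 = 90/9 = 10, a_7 = floor((13 + 10)/10) = 2.
  m_8 = 10*2 - 10 = 10, d_8 = (190 - 10^2)/10 = 90/10 = 9, a_8 = floor((13 + 10)/9) = 2.
  m_9 = 9*2 - 10 = 8, d_9 = (190 - 8^2)/9 = 126/9 = 14, a_9 = floor((13 + 8)/14) = 1.
  m_10 = 14*1 - 8 = 6, d_10 = (190 - 6^2)/14 = 154/14 = 11, a_10 = floor((13 + 6)/11) = 1.
  m_11 = 11*1 - 6 = 5, d_11 = (190 - 5^2)/11 = 165/11 = 15, a_11 = floor((13 + 5)/15) = 1.
  m_12 = 15*1 - 5 = 10, d_12 = (190 - 10^2)/15 = 90/15 = 6, a_12 = floor((13 + 10)/6) = 3.
  m_13 = 6*3 - 10 = 8, d_13 = (190 - 8^2)/6 = 126/6 = 21, a_13 = floor((13 + 8)/21) = 1.
  m_14 = 21*1 - 8 = 13, d_14 = (190 - 13^2)/21 = 21/21 = 1, a_14 = floor((13 + 13)/1) = 26.
  m_15 = 1*26 - 13 = 13, d_15 = (190 - 13^2)/1 = 21/1 = 21: (m_15, d_15) = (m_1, d_1) = (13, 21), so from here the quotients repeat a_1, ..., a_14; the period length is 14.
So sqrt(190) = [13; (1, 3, 1, 1, 1, 2, 2, 2, 1, 1, 1, 3, 1, 26)] with period length k = 14.
k is even, so the fundamental solution of x^2 - 190y^2 = 1 is (p_{k-1}, q_{k-1}) = (p_13, q_13); compute convergents through index 13.
Convergents (p_i = a_i*p_{i-1} + p_{i-2}, q_i = a_i*q_{i-1} + q_{i-2} with p_{-2}=0, p_{-1}=1, q_{-2}=1, q_{-1}=0):
  i=0: a_0=13, p_0 = 13*1 + 0 = 13, q_0 = 13*0 + 1 = 1.
  i=1: a_1=1, p_1 = 1*13 + 1 = 14, q_1 = 1*1 + 0 = 1.
  i=2: a_2=3, p_2 = 3*14 + 13 = 55, q_2 = 3*1 + 1 = 4.
  i=3: a_3=1, p_3 = 1*55 + 14 = 69, q_3 = 1*4 + 1 = 5.
  i=4: a_4=1, p_4 = 1*69 + 55 = 124, q_4 = 1*5 + 4 = 9.
  i=5: a_5=1, p_5 = 1*124 + 69 = 193, q_5 = 1*9 + 5 = 14.
  i=6: a_6=2, p_6 = 2*193 + 124 = 510, q_6 = 2*14 + 9 = 37.
  i=7: a_7=2, p_7 = 2*510 + 193 = 1213, q_7 = 2*37 + 14 = 88.
  i=8: a_8=2, p_8 = 2*1213 + 510 = 2936, q_8 = 2*88 + 37 = 213.
  i=9: a_9=1, p_9 = 1*2936 + 1213 = 4149, q_9 = 1*213 + 88 = 301.
  i=10: a_10=1, p_10 = 1*4149 + 2936 = 7085, q_10 = 1*301 + 213 = 514.
  i=11: a_11=1, p_11 = 1*7085 + 4149 = 11234, q_11 = 1*514 + 301 = 815.
  i=12: a_12=3, p_12 = 3*11234 + 7085 = 40787, q_12 = 3*815 + 514 = 2959.
  i=13: a_13=1, p_13 = 1*40787 + 11234 = 52021, q_13 = 1*2959 + 815 = 3774.
Check: 52021^2 - 190*3774^2 = 2706184441 - 2706184440 = 1, so (x, y) = (52021, 3774) solves the equation, and by the theorem it is the least positive solution.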